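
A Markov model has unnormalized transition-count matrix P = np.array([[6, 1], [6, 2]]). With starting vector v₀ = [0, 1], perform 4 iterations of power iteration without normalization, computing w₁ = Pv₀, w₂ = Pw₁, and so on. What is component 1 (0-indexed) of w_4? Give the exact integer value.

484

w1 = Pv₀ = (6·0 + 1·1; 6·0 + 2·1) = (1, 2)
w2 = Pw1 = (6·1 + 1·2; 6·1 + 2·2) = (8, 10)
w3 = Pw2 = (58, 68)
w4 = Pw3 = (416, 484)
The requested component of w4 is 484.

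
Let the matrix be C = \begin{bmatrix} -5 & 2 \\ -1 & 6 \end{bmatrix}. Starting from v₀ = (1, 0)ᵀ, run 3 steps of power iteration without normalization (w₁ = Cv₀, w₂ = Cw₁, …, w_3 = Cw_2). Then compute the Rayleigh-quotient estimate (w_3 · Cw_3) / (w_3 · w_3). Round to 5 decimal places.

λ ≈ -4.12980

w1 = Cv₀ = ((-5)·1 + 2·0; (-1)·1 + 6·0) = (-5, -1)
w2 = Cw1 = ((-5)·(-5) + 2·(-1); (-1)·(-5) + 6·(-1)) = (23, -1)
w3 = Cw2 = (-117, -29)
Cw3 = (527, -57)
w3·Cw3 = (-117)·527 + (-29)·(-57) = -60006; w3·w3 = (-117)·(-117) + (-29)·(-29) = 14530
λ ≈ -60006/14530 = -4.12980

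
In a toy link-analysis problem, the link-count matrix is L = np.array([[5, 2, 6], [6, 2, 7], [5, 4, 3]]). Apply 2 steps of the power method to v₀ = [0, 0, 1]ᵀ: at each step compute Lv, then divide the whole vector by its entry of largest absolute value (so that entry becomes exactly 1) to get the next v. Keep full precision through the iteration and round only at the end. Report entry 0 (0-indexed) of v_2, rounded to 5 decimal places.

Lv0 = (6.000000, 7.000000, 3.000000); divide by 7.000000 → v1 = (0.857143, 1.000000, 0.428571)
Lv1 = (8.857143, 10.142857, 9.571429); divide by 10.142857 → v2 = (0.873239, 1.000000, 0.943662)
Requested entry of v2: 62/71 = 0.87324

0.87324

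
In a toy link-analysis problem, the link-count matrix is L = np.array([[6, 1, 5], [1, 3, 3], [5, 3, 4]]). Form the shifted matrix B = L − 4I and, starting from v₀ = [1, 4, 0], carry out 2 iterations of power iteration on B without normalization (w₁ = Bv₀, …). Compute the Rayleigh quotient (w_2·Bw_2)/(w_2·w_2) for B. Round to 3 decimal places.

4.089

B = L − 4I has rows (2, 1, 5); (1, -1, 3); (5, 3, 0)
w1 = Bv₀ = (2·1 + 1·4 + 5·0; 1·1 + (-1)·4 + 3·0; 5·1 + 3·4 + 0·0) = (6, -3, 17)
w2 = Bw1 = (2·6 + 1·(-3) + 5·17; 1·6 + (-1)·(-3) + 3·17; 5·6 + 3·(-3) + 0·17) = (94, 60, 21)
Bw2 = (353, 97, 650)
w2·Bw2 = 52652; w2·w2 = 12877; μ ≈ 52652/12877 = 4.089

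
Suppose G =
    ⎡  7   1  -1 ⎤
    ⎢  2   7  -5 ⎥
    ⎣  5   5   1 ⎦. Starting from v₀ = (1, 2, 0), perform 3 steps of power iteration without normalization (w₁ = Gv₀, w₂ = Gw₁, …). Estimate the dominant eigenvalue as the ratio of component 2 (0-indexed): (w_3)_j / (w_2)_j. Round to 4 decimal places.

5.2500

w1 = Gv₀ = (7·1 + 1·2 + (-1)·0; 2·1 + 7·2 + (-5)·0; 5·1 + 5·2 + 1·0) = (9, 16, 15)
w2 = Gw1 = (7·9 + 1·16 + (-1)·15; 2·9 + 7·16 + (-5)·15; 5·9 + 5·16 + 1·15) = (64, 55, 140)
w3 = Gw2 = (363, -187, 735)
Ratio at component: 735 / 140 = 5.2500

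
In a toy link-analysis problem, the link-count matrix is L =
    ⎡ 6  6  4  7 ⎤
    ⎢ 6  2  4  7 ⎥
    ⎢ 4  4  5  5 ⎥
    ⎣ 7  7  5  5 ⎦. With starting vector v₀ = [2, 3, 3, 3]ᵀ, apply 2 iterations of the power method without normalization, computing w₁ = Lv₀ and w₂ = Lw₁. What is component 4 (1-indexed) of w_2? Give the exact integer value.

1373

w1 = Lv₀ = (63, 51, 50, 65)
w2 = Lw1 = (1339, 1135, 1031, 1373)
The requested component of w2 is 1373.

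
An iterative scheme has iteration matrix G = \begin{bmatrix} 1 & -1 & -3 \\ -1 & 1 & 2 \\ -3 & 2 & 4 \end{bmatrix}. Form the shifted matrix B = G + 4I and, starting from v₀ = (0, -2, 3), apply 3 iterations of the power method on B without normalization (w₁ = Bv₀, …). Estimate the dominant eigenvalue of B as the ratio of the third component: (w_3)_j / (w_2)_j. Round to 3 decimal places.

B = G + 4I has rows (5, -1, -3); (-1, 5, 2); (-3, 2, 8)
w1 = Bv₀ = (5·0 + (-1)·(-2) + (-3)·3; (-1)·0 + 5·(-2) + 2·3; (-3)·0 + 2·(-2) + 8·3) = (-7, -4, 20)
w2 = Bw1 = (5·(-7) + (-1)·(-4) + (-3)·20; (-1)·(-7) + 5·(-4) + 2·20; (-3)·(-7) + 2·(-4) + 8·20) = (-91, 27, 173)
w3 = Bw2 = (-1001, 572, 1711)
Ratio: 1711/173 = 9.890

μ ≈ 9.890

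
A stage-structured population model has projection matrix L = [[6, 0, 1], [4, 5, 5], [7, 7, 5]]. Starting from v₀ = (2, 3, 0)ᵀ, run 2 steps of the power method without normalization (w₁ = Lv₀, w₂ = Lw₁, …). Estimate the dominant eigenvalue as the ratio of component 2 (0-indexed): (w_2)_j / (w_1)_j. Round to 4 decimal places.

12.0000

w1 = Lv₀ = (6·2 + 0·3 + 1·0; 4·2 + 5·3 + 5·0; 7·2 + 7·3 + 5·0) = (12, 23, 35)
w2 = Lw1 = (6·12 + 0·23 + 1·35; 4·12 + 5·23 + 5·35; 7·12 + 7·23 + 5·35) = (107, 338, 420)
Ratio at component: 420 / 35 = 12.0000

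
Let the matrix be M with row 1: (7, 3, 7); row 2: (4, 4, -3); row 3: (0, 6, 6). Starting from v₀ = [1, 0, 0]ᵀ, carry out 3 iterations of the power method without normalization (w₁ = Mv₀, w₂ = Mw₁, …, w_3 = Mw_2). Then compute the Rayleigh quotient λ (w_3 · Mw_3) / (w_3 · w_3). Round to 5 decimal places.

λ ≈ 11.58703

w1 = Mv₀ = (7, 4, 0)
w2 = Mw1 = (61, 44, 24)
w3 = Mw2 = (727, 348, 408)
Mw3 = (8989, 3076, 4536)
w3·Mw3 = 727·8989 + 348·3076 + 408·4536 = 9456139; w3·w3 = 727·727 + 348·348 + 408·408 = 816097
λ ≈ 9456139/816097 = 11.58703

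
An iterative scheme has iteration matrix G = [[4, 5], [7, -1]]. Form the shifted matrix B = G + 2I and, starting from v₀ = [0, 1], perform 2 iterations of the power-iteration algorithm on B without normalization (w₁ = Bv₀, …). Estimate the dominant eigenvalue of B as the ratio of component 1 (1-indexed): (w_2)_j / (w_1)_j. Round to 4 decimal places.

B = G + 2I has rows (6, 5); (7, 1)
w1 = Bv₀ = (5, 1)
w2 = Bw1 = (35, 36)
Ratio: 35/5 = 7.0000

μ ≈ 7.0000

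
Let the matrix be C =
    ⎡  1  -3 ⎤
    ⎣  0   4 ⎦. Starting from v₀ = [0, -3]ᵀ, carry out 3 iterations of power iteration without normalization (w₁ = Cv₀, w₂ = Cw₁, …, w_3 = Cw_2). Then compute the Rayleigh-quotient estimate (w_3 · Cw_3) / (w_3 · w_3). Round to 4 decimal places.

w1 = Cv₀ = (9, -12)
w2 = Cw1 = (45, -48)
w3 = Cw2 = (189, -192)
Cw3 = (765, -768)
w3·Cw3 = 189·765 + (-192)·(-768) = 292041; w3·w3 = 189·189 + (-192)·(-192) = 72585
λ ≈ 292041/72585 = 4.0234

4.0234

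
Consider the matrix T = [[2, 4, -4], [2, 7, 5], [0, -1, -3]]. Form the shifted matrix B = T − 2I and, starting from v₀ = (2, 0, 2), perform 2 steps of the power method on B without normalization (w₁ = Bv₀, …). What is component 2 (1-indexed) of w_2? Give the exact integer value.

4

B = T − 2I has rows (0, 4, -4); (2, 5, 5); (0, -1, -5)
w1 = Bv₀ = (0·2 + 4·0 + (-4)·2; 2·2 + 5·0 + 5·2; 0·2 + (-1)·0 + (-5)·2) = (-8, 14, -10)
w2 = Bw1 = (0·(-8) + 4·14 + (-4)·(-10); 2·(-8) + 5·14 + 5·(-10); 0·(-8) + (-1)·14 + (-5)·(-10)) = (96, 4, 36)
Requested component of w2: 4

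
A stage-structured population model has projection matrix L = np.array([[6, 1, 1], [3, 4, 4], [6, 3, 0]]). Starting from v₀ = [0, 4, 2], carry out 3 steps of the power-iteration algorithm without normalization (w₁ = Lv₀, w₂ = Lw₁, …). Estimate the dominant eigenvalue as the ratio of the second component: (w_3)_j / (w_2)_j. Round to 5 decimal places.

8.00000

w1 = Lv₀ = (6, 24, 12)
w2 = Lw1 = (72, 162, 108)
w3 = Lw2 = (702, 1296, 918)
Ratio at component: 1296 / 162 = 8.00000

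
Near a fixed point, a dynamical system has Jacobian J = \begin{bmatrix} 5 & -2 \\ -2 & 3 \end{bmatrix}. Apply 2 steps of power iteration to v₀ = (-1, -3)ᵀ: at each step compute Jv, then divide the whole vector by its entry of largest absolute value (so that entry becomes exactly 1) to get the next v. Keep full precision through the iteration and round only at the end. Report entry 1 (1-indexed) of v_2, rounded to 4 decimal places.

-0.8261

Jv0 = (1.00000, -7.00000); divide by -7.00000 → v1 = (-0.14286, 1.00000)
Jv1 = (-2.71429, 3.28571); divide by 3.28571 → v2 = (-0.82609, 1.00000)
Requested entry of v2: 19/-23 = -0.8261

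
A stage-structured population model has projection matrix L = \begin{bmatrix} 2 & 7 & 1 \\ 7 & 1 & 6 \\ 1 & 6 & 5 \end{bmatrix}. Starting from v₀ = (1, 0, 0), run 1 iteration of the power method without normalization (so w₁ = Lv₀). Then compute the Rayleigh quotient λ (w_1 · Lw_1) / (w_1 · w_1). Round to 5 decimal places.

λ ≈ 6.40741

w1 = Lv₀ = (2, 7, 1)
Lw1 = (54, 27, 49)
w1·Lw1 = 2·54 + 7·27 + 1·49 = 346; w1·w1 = 2·2 + 7·7 + 1·1 = 54
λ ≈ 346/54 = 6.40741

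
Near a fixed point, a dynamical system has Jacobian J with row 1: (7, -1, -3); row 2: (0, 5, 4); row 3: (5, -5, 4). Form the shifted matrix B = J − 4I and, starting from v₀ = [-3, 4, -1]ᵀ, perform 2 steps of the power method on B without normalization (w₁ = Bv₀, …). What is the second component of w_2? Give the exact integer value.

-140

B = J − 4I has rows (3, -1, -3); (0, 1, 4); (5, -5, 0)
w1 = Bv₀ = (-10, 0, -35)
w2 = Bw1 = (75, -140, -50)
Requested component of w2: -140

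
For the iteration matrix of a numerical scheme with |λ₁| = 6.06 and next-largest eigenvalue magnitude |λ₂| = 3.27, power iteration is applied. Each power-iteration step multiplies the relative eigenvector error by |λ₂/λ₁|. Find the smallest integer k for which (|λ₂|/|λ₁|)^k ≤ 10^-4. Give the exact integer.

|λ₂/λ₁| = 3.27/6.06 = 0.53960
Need k ≥ ln(10^-4) / ln(0.53960) = -9.2103 / -0.6169 ≈ 14.930
Smallest integer k satisfying the bound: 15

15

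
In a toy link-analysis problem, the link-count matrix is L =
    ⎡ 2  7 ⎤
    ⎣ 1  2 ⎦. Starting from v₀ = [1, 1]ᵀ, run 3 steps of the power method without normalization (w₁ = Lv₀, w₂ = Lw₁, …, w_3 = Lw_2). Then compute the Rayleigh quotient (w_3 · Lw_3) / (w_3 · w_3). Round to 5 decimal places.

w1 = Lv₀ = (9, 3)
w2 = Lw1 = (39, 15)
w3 = Lw2 = (183, 69)
Lw3 = (849, 321)
w3·Lw3 = 183·849 + 69·321 = 177516; w3·w3 = 183·183 + 69·69 = 38250
λ ≈ 177516/38250 = 4.64094

λ ≈ 4.64094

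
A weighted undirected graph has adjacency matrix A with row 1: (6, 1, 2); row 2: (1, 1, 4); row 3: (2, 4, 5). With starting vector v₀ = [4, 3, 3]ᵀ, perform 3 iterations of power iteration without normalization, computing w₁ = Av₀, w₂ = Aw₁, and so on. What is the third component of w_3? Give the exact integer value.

2927

w1 = Av₀ = (6·4 + 1·3 + 2·3; 1·4 + 1·3 + 4·3; 2·4 + 4·3 + 5·3) = (33, 19, 35)
w2 = Aw1 = (6·33 + 1·19 + 2·35; 1·33 + 1·19 + 4·35; 2·33 + 4·19 + 5·35) = (287, 192, 317)
w3 = Aw2 = (2548, 1747, 2927)
The requested component of w3 is 2927.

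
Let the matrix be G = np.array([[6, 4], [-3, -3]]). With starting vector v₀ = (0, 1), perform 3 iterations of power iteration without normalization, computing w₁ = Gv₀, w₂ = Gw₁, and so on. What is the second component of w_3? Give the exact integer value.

w1 = Gv₀ = (4, -3)
w2 = Gw1 = (12, -3)
w3 = Gw2 = (60, -27)
The requested component of w3 is -27.

-27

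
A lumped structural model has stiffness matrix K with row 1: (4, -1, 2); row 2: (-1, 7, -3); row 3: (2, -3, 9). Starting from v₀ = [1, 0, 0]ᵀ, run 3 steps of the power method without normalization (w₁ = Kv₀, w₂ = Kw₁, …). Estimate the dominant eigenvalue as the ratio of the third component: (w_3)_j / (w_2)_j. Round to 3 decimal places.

w1 = Kv₀ = (4·1 + (-1)·0 + 2·0; (-1)·1 + 7·0 + (-3)·0; 2·1 + (-3)·0 + 9·0) = (4, -1, 2)
w2 = Kw1 = (4·4 + (-1)·(-1) + 2·2; (-1)·4 + 7·(-1) + (-3)·2; 2·4 + (-3)·(-1) + 9·2) = (21, -17, 29)
w3 = Kw2 = (159, -227, 354)
Ratio at component: 354 / 29 = 12.207

12.207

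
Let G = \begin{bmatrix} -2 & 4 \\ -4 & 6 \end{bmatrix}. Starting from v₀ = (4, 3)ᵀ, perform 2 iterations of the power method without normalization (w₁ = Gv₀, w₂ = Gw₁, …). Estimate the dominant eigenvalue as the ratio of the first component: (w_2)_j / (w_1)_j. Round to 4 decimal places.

0.0000

w1 = Gv₀ = (4, 2)
w2 = Gw1 = (0, -4)
Ratio at component: 0 / 4 = 0.0000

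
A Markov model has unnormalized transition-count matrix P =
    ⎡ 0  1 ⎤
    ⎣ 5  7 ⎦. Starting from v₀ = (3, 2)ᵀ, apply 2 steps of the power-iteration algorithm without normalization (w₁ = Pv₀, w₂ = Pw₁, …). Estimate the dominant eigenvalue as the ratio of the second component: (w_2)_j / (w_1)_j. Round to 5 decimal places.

w1 = Pv₀ = (2, 29)
w2 = Pw1 = (29, 213)
Ratio at component: 213 / 29 = 7.34483

7.34483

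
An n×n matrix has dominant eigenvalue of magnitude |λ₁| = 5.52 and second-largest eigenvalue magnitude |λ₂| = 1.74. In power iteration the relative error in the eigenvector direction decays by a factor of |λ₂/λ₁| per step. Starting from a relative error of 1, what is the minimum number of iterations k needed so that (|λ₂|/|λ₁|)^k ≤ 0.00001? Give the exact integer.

|λ₂/λ₁| = 1.74/5.52 = 0.31522
Need k ≥ ln(0.00001) / ln(0.31522) = -11.5129 / -1.1545 ≈ 9.972
Smallest integer k satisfying the bound: 10

10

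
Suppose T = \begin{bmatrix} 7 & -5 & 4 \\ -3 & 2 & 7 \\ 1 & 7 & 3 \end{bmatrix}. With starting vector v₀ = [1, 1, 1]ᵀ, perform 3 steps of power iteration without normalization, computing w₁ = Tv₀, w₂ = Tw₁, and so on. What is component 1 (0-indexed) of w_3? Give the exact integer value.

w1 = Tv₀ = (7·1 + (-5)·1 + 4·1; (-3)·1 + 2·1 + 7·1; 1·1 + 7·1 + 3·1) = (6, 6, 11)
w2 = Tw1 = (7·6 + (-5)·6 + 4·11; (-3)·6 + 2·6 + 7·11; 1·6 + 7·6 + 3·11) = (56, 71, 81)
w3 = Tw2 = (361, 541, 796)
The requested component of w3 is 541.

541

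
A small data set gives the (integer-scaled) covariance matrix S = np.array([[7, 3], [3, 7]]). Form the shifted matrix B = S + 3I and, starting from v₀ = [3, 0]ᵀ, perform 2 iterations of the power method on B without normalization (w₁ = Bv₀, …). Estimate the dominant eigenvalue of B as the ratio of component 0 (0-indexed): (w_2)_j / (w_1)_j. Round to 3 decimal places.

10.900

B = S + 3I has rows (10, 3); (3, 10)
w1 = Bv₀ = (30, 9)
w2 = Bw1 = (327, 180)
Ratio: 327/30 = 10.900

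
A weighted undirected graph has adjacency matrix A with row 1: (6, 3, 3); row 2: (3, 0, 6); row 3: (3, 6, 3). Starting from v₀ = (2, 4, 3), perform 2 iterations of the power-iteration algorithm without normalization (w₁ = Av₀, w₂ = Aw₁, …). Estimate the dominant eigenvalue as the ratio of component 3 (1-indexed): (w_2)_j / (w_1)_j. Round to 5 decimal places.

9.23077

w1 = Av₀ = (33, 24, 39)
w2 = Aw1 = (387, 333, 360)
Ratio at component: 360 / 39 = 9.23077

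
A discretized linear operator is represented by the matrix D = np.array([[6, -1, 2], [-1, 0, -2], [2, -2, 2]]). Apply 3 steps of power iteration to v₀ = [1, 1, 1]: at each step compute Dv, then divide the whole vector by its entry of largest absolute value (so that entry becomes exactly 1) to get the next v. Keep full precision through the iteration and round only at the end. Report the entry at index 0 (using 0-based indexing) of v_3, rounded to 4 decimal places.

1.0000

Dv0 = (7.00000, -3.00000, 2.00000); divide by 7.00000 → v1 = (1.00000, -0.42857, 0.28571)
Dv1 = (7.00000, -1.57143, 3.42857); divide by 7.00000 → v2 = (1.00000, -0.22449, 0.48980)
Dv2 = (7.20408, -1.97959, 3.42857); divide by 7.20408 → v3 = (1.00000, -0.27479, 0.47592)
Requested entry of v3: 353/353 = 1.0000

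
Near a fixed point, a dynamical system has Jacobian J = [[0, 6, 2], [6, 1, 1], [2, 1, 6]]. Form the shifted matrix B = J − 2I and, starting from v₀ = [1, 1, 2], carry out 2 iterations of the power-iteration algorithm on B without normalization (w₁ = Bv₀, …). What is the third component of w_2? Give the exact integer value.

B = J − 2I has rows (-2, 6, 2); (6, -1, 1); (2, 1, 4)
w1 = Bv₀ = ((-2)·1 + 6·1 + 2·2; 6·1 + (-1)·1 + 1·2; 2·1 + 1·1 + 4·2) = (8, 7, 11)
w2 = Bw1 = ((-2)·8 + 6·7 + 2·11; 6·8 + (-1)·7 + 1·11; 2·8 + 1·7 + 4·11) = (48, 52, 67)
Requested component of w2: 67

67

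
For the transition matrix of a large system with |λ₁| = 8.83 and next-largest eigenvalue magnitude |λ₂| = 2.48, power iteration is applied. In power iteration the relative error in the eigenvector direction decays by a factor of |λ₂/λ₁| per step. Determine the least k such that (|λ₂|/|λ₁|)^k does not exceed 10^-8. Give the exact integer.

15

|λ₂/λ₁| = 2.48/8.83 = 0.28086
Need k ≥ ln(10^-8) / ln(0.28086) = -18.4207 / -1.2699 ≈ 14.506
Smallest integer k satisfying the bound: 15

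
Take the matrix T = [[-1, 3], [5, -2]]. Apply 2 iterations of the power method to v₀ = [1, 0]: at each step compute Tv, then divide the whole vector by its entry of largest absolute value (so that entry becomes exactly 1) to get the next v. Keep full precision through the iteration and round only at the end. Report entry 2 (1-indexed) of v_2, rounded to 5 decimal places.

-0.93750

Tv0 = (-1.000000, 5.000000); divide by 5.000000 → v1 = (-0.200000, 1.000000)
Tv1 = (3.200000, -3.000000); divide by 3.200000 → v2 = (1.000000, -0.937500)
Requested entry of v2: -15/16 = -0.93750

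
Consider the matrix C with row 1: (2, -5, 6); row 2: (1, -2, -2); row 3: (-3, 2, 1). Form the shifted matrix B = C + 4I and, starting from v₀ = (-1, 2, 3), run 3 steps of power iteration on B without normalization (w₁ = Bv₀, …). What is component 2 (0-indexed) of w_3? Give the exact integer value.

B = C + 4I has rows (6, -5, 6); (1, 2, -2); (-3, 2, 5)
w1 = Bv₀ = (6·(-1) + (-5)·2 + 6·3; 1·(-1) + 2·2 + (-2)·3; (-3)·(-1) + 2·2 + 5·3) = (2, -3, 22)
w2 = Bw1 = (6·2 + (-5)·(-3) + 6·22; 1·2 + 2·(-3) + (-2)·22; (-3)·2 + 2·(-3) + 5·22) = (159, -48, 98)
w3 = Bw2 = (1782, -133, -83)
Requested component of w3: -83

-83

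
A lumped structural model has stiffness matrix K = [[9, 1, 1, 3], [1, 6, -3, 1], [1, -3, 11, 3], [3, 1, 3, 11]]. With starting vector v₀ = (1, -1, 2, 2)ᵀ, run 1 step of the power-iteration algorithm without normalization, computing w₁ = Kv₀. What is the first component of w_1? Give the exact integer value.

w1 = Kv₀ = (9·1 + 1·(-1) + 1·2 + 3·2; 1·1 + 6·(-1) + (-3)·2 + 1·2; 1·1 + (-3)·(-1) + 11·2 + 3·2; 3·1 + 1·(-1) + 3·2 + 11·2) = (16, -9, 32, 30)
The requested component of w1 is 16.

16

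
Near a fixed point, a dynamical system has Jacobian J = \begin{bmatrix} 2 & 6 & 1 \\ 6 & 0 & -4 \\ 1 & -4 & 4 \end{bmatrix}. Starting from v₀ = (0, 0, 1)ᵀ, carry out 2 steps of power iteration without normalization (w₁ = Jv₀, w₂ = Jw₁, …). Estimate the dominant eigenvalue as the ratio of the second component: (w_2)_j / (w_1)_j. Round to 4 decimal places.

2.5000

w1 = Jv₀ = (2·0 + 6·0 + 1·1; 6·0 + 0·0 + (-4)·1; 1·0 + (-4)·0 + 4·1) = (1, -4, 4)
w2 = Jw1 = (2·1 + 6·(-4) + 1·4; 6·1 + 0·(-4) + (-4)·4; 1·1 + (-4)·(-4) + 4·4) = (-18, -10, 33)
Ratio at component: -10 / -4 = 2.5000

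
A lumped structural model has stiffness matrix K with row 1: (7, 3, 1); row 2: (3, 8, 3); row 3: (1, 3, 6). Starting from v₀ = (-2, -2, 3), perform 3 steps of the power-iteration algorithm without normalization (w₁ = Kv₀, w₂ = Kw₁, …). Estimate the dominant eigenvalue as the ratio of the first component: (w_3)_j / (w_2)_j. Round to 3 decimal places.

λ ≈ 9.507

w1 = Kv₀ = (7·(-2) + 3·(-2) + 1·3; 3·(-2) + 8·(-2) + 3·3; 1·(-2) + 3·(-2) + 6·3) = (-17, -13, 10)
w2 = Kw1 = (7·(-17) + 3·(-13) + 1·10; 3·(-17) + 8·(-13) + 3·10; 1·(-17) + 3·(-13) + 6·10) = (-148, -125, 4)
w3 = Kw2 = (-1407, -1432, -499)
Ratio at component: -1407 / -148 = 9.507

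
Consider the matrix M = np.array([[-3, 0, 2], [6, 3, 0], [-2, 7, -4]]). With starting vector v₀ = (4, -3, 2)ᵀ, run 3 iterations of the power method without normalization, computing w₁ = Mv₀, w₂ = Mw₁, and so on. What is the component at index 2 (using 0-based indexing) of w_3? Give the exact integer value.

w1 = Mv₀ = ((-3)·4 + 0·(-3) + 2·2; 6·4 + 3·(-3) + 0·2; (-2)·4 + 7·(-3) + (-4)·2) = (-8, 15, -37)
w2 = Mw1 = ((-3)·(-8) + 0·15 + 2·(-37); 6·(-8) + 3·15 + 0·(-37); (-2)·(-8) + 7·15 + (-4)·(-37)) = (-50, -3, 269)
w3 = Mw2 = (688, -309, -997)
The requested component of w3 is -997.

-997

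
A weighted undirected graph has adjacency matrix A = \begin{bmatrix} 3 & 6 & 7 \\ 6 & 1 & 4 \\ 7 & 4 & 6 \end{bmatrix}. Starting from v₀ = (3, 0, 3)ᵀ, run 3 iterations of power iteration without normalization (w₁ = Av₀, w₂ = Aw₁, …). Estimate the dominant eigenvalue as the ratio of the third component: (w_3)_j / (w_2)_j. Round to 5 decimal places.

λ ≈ 15.33511

w1 = Av₀ = (3·3 + 6·0 + 7·3; 6·3 + 1·0 + 4·3; 7·3 + 4·0 + 6·3) = (30, 30, 39)
w2 = Aw1 = (3·30 + 6·30 + 7·39; 6·30 + 1·30 + 4·39; 7·30 + 4·30 + 6·39) = (543, 366, 564)
w3 = Aw2 = (7773, 5880, 8649)
Ratio at component: 8649 / 564 = 15.33511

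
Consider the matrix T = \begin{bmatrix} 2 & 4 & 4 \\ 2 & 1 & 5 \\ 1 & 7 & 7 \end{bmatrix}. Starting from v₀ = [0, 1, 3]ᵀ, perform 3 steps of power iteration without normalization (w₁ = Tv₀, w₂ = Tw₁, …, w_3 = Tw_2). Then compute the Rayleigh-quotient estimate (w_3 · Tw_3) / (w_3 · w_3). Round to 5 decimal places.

λ ≈ 11.75512

w1 = Tv₀ = (2·0 + 4·1 + 4·3; 2·0 + 1·1 + 5·3; 1·0 + 7·1 + 7·3) = (16, 16, 28)
w2 = Tw1 = (2·16 + 4·16 + 4·28; 2·16 + 1·16 + 5·28; 1·16 + 7·16 + 7·28) = (208, 188, 324)
w3 = Tw2 = (2464, 2224, 3792)
Tw3 = (28992, 26112, 44576)
w3·Tw3 = 2464·28992 + 2224·26112 + 3792·44576 = 298541568; w3·w3 = 2464·2464 + 2224·2224 + 3792·3792 = 25396736
λ ≈ 298541568/25396736 = 11.75512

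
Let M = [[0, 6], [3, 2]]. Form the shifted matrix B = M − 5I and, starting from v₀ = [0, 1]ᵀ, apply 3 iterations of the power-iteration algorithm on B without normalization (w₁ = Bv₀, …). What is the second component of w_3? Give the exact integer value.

-225

B = M − 5I has rows (-5, 6); (3, -3)
w1 = Bv₀ = (6, -3)
w2 = Bw1 = (-48, 27)
w3 = Bw2 = (402, -225)
Requested component of w3: -225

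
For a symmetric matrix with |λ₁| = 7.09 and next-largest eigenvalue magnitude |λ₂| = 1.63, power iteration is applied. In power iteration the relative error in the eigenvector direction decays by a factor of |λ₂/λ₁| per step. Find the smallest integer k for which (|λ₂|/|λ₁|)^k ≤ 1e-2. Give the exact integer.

4

|λ₂/λ₁| = 1.63/7.09 = 0.22990
Need k ≥ ln(1e-2) / ln(0.22990) = -4.6052 / -1.4701 ≈ 3.133
Smallest integer k satisfying the bound: 4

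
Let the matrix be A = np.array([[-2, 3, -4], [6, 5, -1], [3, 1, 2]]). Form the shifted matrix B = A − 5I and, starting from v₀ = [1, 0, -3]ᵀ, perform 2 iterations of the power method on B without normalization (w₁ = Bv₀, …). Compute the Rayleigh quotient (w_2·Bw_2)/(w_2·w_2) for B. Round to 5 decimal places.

B = A − 5I has rows (-7, 3, -4); (6, 0, -1); (3, 1, -3)
w1 = Bv₀ = ((-7)·1 + 3·0 + (-4)·(-3); 6·1 + 0·0 + (-1)·(-3); 3·1 + 1·0 + (-3)·(-3)) = (5, 9, 12)
w2 = Bw1 = ((-7)·5 + 3·9 + (-4)·12; 6·5 + 0·9 + (-1)·12; 3·5 + 1·9 + (-3)·12) = (-56, 18, -12)
Bw2 = (494, -324, -114)
w2·Bw2 = -32128; w2·w2 = 3604; μ ≈ -32128/3604 = -8.91454

-8.91454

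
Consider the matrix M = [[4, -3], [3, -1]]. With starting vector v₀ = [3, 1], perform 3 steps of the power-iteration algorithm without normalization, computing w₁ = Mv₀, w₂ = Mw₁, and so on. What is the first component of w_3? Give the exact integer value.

-9

w1 = Mv₀ = (4·3 + (-3)·1; 3·3 + (-1)·1) = (9, 8)
w2 = Mw1 = (4·9 + (-3)·8; 3·9 + (-1)·8) = (12, 19)
w3 = Mw2 = (-9, 17)
The requested component of w3 is -9.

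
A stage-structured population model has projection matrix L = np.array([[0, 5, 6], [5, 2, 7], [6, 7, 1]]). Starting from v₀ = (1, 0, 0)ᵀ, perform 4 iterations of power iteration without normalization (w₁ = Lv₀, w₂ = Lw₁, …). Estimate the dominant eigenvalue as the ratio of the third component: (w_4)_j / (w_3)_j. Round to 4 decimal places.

11.2568

w1 = Lv₀ = (0·1 + 5·0 + 6·0; 5·1 + 2·0 + 7·0; 6·1 + 7·0 + 1·0) = (0, 5, 6)
w2 = Lw1 = (0·0 + 5·5 + 6·6; 5·0 + 2·5 + 7·6; 6·0 + 7·5 + 1·6) = (61, 52, 41)
w3 = Lw2 = (506, 696, 771)
w4 = Lw3 = (8106, 9319, 8679)
Ratio at component: 8679 / 771 = 11.2568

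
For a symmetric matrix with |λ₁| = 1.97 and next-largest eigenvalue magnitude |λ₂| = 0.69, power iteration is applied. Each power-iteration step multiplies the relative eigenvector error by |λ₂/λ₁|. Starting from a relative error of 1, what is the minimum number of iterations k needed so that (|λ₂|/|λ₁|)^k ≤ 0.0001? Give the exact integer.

|λ₂/λ₁| = 0.69/1.97 = 0.35025
Need k ≥ ln(0.0001) / ln(0.35025) = -9.2103 / -1.0491 ≈ 8.779
Smallest integer k satisfying the bound: 9

9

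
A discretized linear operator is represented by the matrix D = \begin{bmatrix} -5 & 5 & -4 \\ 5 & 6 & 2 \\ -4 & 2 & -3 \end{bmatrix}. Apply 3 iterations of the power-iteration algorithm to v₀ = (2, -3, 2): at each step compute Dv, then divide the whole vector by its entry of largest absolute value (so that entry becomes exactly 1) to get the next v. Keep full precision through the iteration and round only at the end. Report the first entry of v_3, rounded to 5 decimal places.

1.00000

Dv0 = (-33.000000, -4.000000, -20.000000); divide by -33.000000 → v1 = (1.000000, 0.121212, 0.606061)
Dv1 = (-6.818182, 6.939394, -5.575758); divide by 6.939394 → v2 = (-0.982533, 1.000000, -0.803493)
Dv2 = (13.126638, -0.519651, 8.340611); divide by 13.126638 → v3 = (1.000000, -0.039587, 0.635396)
Requested entry of v3: -3006/-3006 = 1.00000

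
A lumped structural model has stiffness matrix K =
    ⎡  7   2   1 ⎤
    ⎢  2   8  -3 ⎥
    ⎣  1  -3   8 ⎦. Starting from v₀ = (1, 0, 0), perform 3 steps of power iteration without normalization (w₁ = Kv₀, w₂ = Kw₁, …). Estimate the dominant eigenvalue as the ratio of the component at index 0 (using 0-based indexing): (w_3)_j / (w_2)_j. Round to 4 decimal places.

8.1667

w1 = Kv₀ = (7·1 + 2·0 + 1·0; 2·1 + 8·0 + (-3)·0; 1·1 + (-3)·0 + 8·0) = (7, 2, 1)
w2 = Kw1 = (7·7 + 2·2 + 1·1; 2·7 + 8·2 + (-3)·1; 1·7 + (-3)·2 + 8·1) = (54, 27, 9)
w3 = Kw2 = (441, 297, 45)
Ratio at component: 441 / 54 = 8.1667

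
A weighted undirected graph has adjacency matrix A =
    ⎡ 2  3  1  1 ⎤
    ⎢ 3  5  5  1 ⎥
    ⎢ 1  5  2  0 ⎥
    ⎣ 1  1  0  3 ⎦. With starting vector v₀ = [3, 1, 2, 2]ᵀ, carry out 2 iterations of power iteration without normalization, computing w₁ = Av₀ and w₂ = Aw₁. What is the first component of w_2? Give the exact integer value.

w1 = Av₀ = (13, 26, 12, 10)
w2 = Aw1 = (126, 239, 167, 69)
The requested component of w2 is 126.

126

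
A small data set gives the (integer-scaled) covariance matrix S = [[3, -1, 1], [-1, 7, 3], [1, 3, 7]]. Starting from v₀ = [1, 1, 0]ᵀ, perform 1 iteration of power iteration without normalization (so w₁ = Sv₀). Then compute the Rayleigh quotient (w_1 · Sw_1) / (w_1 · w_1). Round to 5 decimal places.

w1 = Sv₀ = (3·1 + (-1)·1 + 1·0; (-1)·1 + 7·1 + 3·0; 1·1 + 3·1 + 7·0) = (2, 6, 4)
Sw1 = (4, 52, 48)
w1·Sw1 = 2·4 + 6·52 + 4·48 = 512; w1·w1 = 2·2 + 6·6 + 4·4 = 56
λ ≈ 512/56 = 9.14286

9.14286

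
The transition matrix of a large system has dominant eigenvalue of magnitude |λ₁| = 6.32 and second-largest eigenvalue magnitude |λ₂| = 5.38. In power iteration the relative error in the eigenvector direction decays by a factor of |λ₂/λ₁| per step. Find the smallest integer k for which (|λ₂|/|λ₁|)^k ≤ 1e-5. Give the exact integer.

|λ₂/λ₁| = 5.38/6.32 = 0.85127
Need k ≥ ln(1e-5) / ln(0.85127) = -11.5129 / -0.1610 ≈ 71.495
Smallest integer k satisfying the bound: 72

72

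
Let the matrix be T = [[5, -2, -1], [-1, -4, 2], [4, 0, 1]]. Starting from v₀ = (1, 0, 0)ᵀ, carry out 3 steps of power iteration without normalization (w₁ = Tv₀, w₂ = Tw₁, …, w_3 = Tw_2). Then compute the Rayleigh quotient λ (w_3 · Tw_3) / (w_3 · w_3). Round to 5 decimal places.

3.60204

w1 = Tv₀ = (5, -1, 4)
w2 = Tw1 = (23, 7, 24)
w3 = Tw2 = (77, -3, 116)
Tw3 = (275, 167, 424)
w3·Tw3 = 77·275 + (-3)·167 + 116·424 = 69858; w3·w3 = 77·77 + (-3)·(-3) + 116·116 = 19394
λ ≈ 69858/19394 = 3.60204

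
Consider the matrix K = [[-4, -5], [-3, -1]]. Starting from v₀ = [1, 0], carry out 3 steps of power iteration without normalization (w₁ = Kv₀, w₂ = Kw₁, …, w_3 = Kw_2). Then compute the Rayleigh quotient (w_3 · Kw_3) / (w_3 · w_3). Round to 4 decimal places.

w1 = Kv₀ = ((-4)·1 + (-5)·0; (-3)·1 + (-1)·0) = (-4, -3)
w2 = Kw1 = ((-4)·(-4) + (-5)·(-3); (-3)·(-4) + (-1)·(-3)) = (31, 15)
w3 = Kw2 = (-199, -108)
Kw3 = (1336, 705)
w3·Kw3 = (-199)·1336 + (-108)·705 = -342004; w3·w3 = (-199)·(-199) + (-108)·(-108) = 51265
λ ≈ -342004/51265 = -6.6713

-6.6713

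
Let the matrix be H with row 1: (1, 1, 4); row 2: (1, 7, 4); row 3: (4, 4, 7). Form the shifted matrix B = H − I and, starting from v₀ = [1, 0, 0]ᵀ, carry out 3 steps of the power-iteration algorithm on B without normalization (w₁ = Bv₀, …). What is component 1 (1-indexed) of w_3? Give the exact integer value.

B = H − I has rows (0, 1, 4); (1, 6, 4); (4, 4, 6)
w1 = Bv₀ = (0·1 + 1·0 + 4·0; 1·1 + 6·0 + 4·0; 4·1 + 4·0 + 6·0) = (0, 1, 4)
w2 = Bw1 = (0·0 + 1·1 + 4·4; 1·0 + 6·1 + 4·4; 4·0 + 4·1 + 6·4) = (17, 22, 28)
w3 = Bw2 = (134, 261, 324)
Requested component of w3: 134

134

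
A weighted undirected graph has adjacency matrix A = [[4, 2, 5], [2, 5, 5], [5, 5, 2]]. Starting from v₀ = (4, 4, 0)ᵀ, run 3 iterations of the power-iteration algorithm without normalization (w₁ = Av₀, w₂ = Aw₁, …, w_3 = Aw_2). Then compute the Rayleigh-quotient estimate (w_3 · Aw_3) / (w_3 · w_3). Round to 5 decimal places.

w1 = Av₀ = (4·4 + 2·4 + 5·0; 2·4 + 5·4 + 5·0; 5·4 + 5·4 + 2·0) = (24, 28, 40)
w2 = Aw1 = (4·24 + 2·28 + 5·40; 2·24 + 5·28 + 5·40; 5·24 + 5·28 + 2·40) = (352, 388, 340)
w3 = Aw2 = (3884, 4344, 4380)
Aw3 = (46124, 51388, 49900)
w3·Aw3 = 3884·46124 + 4344·51388 + 4380·49900 = 620937088; w3·w3 = 3884·3884 + 4344·4344 + 4380·4380 = 53140192
λ ≈ 620937088/53140192 = 11.68489

11.68489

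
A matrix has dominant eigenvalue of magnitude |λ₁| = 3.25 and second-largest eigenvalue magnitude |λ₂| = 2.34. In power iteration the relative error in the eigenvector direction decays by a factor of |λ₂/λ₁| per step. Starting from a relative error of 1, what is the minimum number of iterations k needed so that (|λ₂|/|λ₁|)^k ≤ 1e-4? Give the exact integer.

|λ₂/λ₁| = 2.34/3.25 = 0.72000
Need k ≥ ln(1e-4) / ln(0.72000) = -9.2103 / -0.3285 ≈ 28.037
Smallest integer k satisfying the bound: 29

29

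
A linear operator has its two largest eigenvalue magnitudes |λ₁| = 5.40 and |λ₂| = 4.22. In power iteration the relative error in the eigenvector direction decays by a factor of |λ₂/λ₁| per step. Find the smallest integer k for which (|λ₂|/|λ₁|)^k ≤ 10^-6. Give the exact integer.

|λ₂/λ₁| = 4.22/5.40 = 0.78148
Need k ≥ ln(10^-6) / ln(0.78148) = -13.8155 / -0.2466 ≈ 56.032
Smallest integer k satisfying the bound: 57

57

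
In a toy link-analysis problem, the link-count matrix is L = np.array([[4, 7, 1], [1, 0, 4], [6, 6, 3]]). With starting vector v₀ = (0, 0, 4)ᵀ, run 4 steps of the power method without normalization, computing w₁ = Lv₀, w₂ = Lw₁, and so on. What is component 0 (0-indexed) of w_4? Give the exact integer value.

11288

w1 = Lv₀ = (4·0 + 7·0 + 1·4; 1·0 + 0·0 + 4·4; 6·0 + 6·0 + 3·4) = (4, 16, 12)
w2 = Lw1 = (4·4 + 7·16 + 1·12; 1·4 + 0·16 + 4·12; 6·4 + 6·16 + 3·12) = (140, 52, 156)
w3 = Lw2 = (1080, 764, 1620)
w4 = Lw3 = (11288, 7560, 15924)
The requested component of w4 is 11288.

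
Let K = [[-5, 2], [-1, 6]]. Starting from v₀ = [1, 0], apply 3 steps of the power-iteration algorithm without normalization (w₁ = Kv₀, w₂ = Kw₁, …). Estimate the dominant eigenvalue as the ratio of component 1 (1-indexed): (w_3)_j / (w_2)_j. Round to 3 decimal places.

λ ≈ -5.087

w1 = Kv₀ = ((-5)·1 + 2·0; (-1)·1 + 6·0) = (-5, -1)
w2 = Kw1 = ((-5)·(-5) + 2·(-1); (-1)·(-5) + 6·(-1)) = (23, -1)
w3 = Kw2 = (-117, -29)
Ratio at component: -117 / 23 = -5.087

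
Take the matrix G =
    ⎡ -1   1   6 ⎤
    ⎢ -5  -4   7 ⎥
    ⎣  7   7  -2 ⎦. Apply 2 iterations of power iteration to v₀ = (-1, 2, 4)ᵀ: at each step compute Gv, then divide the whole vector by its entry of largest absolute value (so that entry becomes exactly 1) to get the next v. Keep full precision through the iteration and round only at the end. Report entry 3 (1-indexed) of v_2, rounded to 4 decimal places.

1.0000

Gv0 = (27.00000, 25.00000, -1.00000); divide by 27.00000 → v1 = (1.00000, 0.92593, -0.03704)
Gv1 = (-0.29630, -8.96296, 13.55556); divide by 13.55556 → v2 = (-0.02186, -0.66120, 1.00000)
Requested entry of v2: 366/366 = 1.0000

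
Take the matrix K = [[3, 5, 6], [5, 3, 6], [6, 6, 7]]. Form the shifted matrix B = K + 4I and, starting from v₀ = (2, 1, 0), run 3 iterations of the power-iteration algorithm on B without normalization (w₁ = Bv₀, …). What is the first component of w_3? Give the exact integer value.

B = K + 4I has rows (7, 5, 6); (5, 7, 6); (6, 6, 11)
w1 = Bv₀ = (19, 17, 18)
w2 = Bw1 = (326, 322, 414)
w3 = Bw2 = (6376, 6368, 8442)
Requested component of w3: 6376

6376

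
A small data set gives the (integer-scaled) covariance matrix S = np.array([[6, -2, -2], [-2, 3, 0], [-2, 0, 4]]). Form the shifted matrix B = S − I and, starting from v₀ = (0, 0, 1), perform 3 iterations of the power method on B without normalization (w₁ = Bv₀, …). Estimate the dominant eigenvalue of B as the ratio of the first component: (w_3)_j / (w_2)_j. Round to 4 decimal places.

μ ≈ 7.1250

B = S − I has rows (5, -2, -2); (-2, 2, 0); (-2, 0, 3)
w1 = Bv₀ = (5·0 + (-2)·0 + (-2)·1; (-2)·0 + 2·0 + 0·1; (-2)·0 + 0·0 + 3·1) = (-2, 0, 3)
w2 = Bw1 = (5·(-2) + (-2)·0 + (-2)·3; (-2)·(-2) + 2·0 + 0·3; (-2)·(-2) + 0·0 + 3·3) = (-16, 4, 13)
w3 = Bw2 = (-114, 40, 71)
Ratio: -114/-16 = 7.1250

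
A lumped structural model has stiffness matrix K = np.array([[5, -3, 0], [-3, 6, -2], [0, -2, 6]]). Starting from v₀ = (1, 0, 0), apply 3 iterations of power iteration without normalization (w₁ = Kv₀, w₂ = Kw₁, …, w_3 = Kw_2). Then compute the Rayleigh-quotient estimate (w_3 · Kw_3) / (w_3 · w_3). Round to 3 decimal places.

λ ≈ 9.101

w1 = Kv₀ = (5·1 + (-3)·0 + 0·0; (-3)·1 + 6·0 + (-2)·0; 0·1 + (-2)·0 + 6·0) = (5, -3, 0)
w2 = Kw1 = (5·5 + (-3)·(-3) + 0·0; (-3)·5 + 6·(-3) + (-2)·0; 0·5 + (-2)·(-3) + 6·0) = (34, -33, 6)
w3 = Kw2 = (269, -312, 102)
Kw3 = (2281, -2883, 1236)
w3·Kw3 = 269·2281 + (-312)·(-2883) + 102·1236 = 1639157; w3·w3 = 269·269 + (-312)·(-312) + 102·102 = 180109
λ ≈ 1639157/180109 = 9.101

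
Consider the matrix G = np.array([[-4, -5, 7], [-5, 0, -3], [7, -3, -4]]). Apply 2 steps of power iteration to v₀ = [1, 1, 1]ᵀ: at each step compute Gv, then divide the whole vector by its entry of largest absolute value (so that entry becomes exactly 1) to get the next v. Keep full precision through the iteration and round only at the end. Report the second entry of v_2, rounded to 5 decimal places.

Gv0 = (-2.000000, -8.000000, 0.000000); divide by -8.000000 → v1 = (0.250000, 1.000000, 0.000000)
Gv1 = (-6.000000, -1.250000, -1.250000); divide by -6.000000 → v2 = (1.000000, 0.208333, 0.208333)
Requested entry of v2: 10/48 = 0.20833

0.20833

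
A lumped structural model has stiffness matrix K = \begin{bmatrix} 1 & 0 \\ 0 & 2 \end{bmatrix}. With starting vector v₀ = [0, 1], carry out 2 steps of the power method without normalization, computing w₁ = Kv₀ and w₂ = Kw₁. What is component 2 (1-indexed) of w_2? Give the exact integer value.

4

w1 = Kv₀ = (1·0 + 0·1; 0·0 + 2·1) = (0, 2)
w2 = Kw1 = (1·0 + 0·2; 0·0 + 2·2) = (0, 4)
The requested component of w2 is 4.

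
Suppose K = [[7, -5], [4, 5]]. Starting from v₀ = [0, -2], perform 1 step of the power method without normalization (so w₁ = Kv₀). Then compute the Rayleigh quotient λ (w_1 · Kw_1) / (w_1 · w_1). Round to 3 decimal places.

λ ≈ 6.500

w1 = Kv₀ = (10, -10)
Kw1 = (120, -10)
w1·Kw1 = 10·120 + (-10)·(-10) = 1300; w1·w1 = 10·10 + (-10)·(-10) = 200
λ ≈ 1300/200 = 6.500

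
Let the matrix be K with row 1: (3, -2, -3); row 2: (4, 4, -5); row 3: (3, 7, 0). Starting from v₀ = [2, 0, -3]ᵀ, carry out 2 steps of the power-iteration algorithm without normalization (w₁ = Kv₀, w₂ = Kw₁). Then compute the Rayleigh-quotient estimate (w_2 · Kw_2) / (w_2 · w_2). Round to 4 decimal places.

w1 = Kv₀ = (3·2 + (-2)·0 + (-3)·(-3); 4·2 + 4·0 + (-5)·(-3); 3·2 + 7·0 + 0·(-3)) = (15, 23, 6)
w2 = Kw1 = (3·15 + (-2)·23 + (-3)·6; 4·15 + 4·23 + (-5)·6; 3·15 + 7·23 + 0·6) = (-19, 122, 206)
Kw2 = (-919, -618, 797)
w2·Kw2 = (-19)·(-919) + 122·(-618) + 206·797 = 106247; w2·w2 = (-19)·(-19) + 122·122 + 206·206 = 57681
λ ≈ 106247/57681 = 1.8420

1.8420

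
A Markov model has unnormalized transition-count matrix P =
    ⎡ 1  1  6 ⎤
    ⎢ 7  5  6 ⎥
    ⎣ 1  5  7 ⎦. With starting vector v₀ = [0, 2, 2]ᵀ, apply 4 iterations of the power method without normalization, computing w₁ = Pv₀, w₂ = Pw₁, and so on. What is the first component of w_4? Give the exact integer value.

30960

w1 = Pv₀ = (14, 22, 24)
w2 = Pw1 = (180, 352, 292)
w3 = Pw2 = (2284, 4772, 3984)
w4 = Pw3 = (30960, 63752, 54032)
The requested component of w4 is 30960.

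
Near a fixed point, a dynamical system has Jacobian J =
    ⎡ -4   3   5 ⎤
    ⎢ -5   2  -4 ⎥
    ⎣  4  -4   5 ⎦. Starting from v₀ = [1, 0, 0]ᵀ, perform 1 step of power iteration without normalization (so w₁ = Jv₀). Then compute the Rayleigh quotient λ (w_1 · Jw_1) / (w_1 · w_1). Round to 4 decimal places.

w1 = Jv₀ = ((-4)·1 + 3·0 + 5·0; (-5)·1 + 2·0 + (-4)·0; 4·1 + (-4)·0 + 5·0) = (-4, -5, 4)
Jw1 = (21, -6, 24)
w1·Jw1 = (-4)·21 + (-5)·(-6) + 4·24 = 42; w1·w1 = (-4)·(-4) + (-5)·(-5) + 4·4 = 57
λ ≈ 42/57 = 0.7368

0.7368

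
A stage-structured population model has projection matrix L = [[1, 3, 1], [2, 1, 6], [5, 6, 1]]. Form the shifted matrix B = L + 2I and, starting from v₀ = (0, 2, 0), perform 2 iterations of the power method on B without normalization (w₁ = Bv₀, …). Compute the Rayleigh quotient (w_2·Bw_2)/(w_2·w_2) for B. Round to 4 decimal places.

B = L + 2I has rows (3, 3, 1); (2, 3, 6); (5, 6, 3)
w1 = Bv₀ = (3·0 + 3·2 + 1·0; 2·0 + 3·2 + 6·0; 5·0 + 6·2 + 3·0) = (6, 6, 12)
w2 = Bw1 = (3·6 + 3·6 + 1·12; 2·6 + 3·6 + 6·12; 5·6 + 6·6 + 3·12) = (48, 102, 102)
Bw2 = (552, 1014, 1158)
w2·Bw2 = 248040; w2·w2 = 23112; μ ≈ 248040/23112 = 10.7321

10.7321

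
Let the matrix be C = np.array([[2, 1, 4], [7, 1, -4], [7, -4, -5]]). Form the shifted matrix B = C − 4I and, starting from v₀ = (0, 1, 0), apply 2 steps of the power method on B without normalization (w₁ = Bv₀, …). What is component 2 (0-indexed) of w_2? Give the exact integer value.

55

B = C − 4I has rows (-2, 1, 4); (7, -3, -4); (7, -4, -9)
w1 = Bv₀ = ((-2)·0 + 1·1 + 4·0; 7·0 + (-3)·1 + (-4)·0; 7·0 + (-4)·1 + (-9)·0) = (1, -3, -4)
w2 = Bw1 = ((-2)·1 + 1·(-3) + 4·(-4); 7·1 + (-3)·(-3) + (-4)·(-4); 7·1 + (-4)·(-3) + (-9)·(-4)) = (-21, 32, 55)
Requested component of w2: 55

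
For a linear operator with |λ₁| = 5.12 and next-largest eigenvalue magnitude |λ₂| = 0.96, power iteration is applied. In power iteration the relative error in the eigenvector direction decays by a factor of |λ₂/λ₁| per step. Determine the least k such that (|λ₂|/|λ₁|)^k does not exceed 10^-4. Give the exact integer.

|λ₂/λ₁| = 0.96/5.12 = 0.18750
Need k ≥ ln(10^-4) / ln(0.18750) = -9.2103 / -1.6740 ≈ 5.502
Smallest integer k satisfying the bound: 6

6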